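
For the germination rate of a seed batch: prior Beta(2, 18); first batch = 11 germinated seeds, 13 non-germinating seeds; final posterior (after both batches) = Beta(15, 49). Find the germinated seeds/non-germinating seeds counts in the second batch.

Sequential conjugate updates are equivalent to a single update on the pooled data, so total successes = posterior α − prior α and total failures = posterior β − prior β.
Total across both batches: 15−2=13 germinated seeds, 49−18=31 non-germinating seeds.
Subtract the first batch: 13−11=2 germinated seeds and 31−13=18 non-germinating seeds.

2 germinated seeds and 18 non-germinating seeds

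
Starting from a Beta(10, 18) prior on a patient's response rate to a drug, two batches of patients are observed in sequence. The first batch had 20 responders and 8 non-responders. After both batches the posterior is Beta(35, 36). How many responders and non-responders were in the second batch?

5 responders and 10 non-responders

Because Beta–binomial updating is additive in the counts, the combined data contributed (α_post−α_prior, β_post−β_prior) successes and failures.
Total across both batches: 35−10=25 responders, 36−18=18 non-responders.
Subtract the first batch: 25−20=5 responders and 18−8=10 non-responders.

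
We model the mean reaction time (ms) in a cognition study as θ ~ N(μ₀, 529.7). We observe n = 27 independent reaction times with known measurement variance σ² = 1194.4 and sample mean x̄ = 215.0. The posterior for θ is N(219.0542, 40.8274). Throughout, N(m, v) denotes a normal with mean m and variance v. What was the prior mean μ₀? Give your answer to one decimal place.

μ₀ = 267.6

The posterior mean is a precision-weighted average: μ_n = (τ₀μ₀ + τ_data·x̄)/(τ₀+τ_data), with τ₀=1/σ₀² and τ_data=n/σ².
Here τ₀ = 1/529.7 = 0.001888 and τ_data = 27/1194.4 = 0.022605, so τ_n = 0.024493.
Rearranging for μ₀: μ₀ = (μ_n·τ_n − τ_data·x̄)/τ₀ = (219.0542·0.024493 − 0.022605·215.0) / 0.001888 = 0.505220/0.001888 ≈ 267.6.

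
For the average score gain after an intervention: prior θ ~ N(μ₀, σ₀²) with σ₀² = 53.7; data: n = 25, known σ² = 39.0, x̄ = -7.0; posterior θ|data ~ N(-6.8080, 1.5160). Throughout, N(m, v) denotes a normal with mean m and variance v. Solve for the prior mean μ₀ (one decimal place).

With known observation variance, the Normal–Normal posterior has precision τ_n = τ₀ + n/σ² and mean μ_n = (τ₀μ₀ + (n/σ²)x̄)/τ_n.
Here τ₀ = 1/53.7 = 0.018622 and τ_data = 25/39.0 = 0.641026, so τ_n = 0.659648.
Rearranging for μ₀: μ₀ = (μ_n·τ_n − τ_data·x̄)/τ₀ = (-6.8080·0.659648 − 0.641026·-7.0) / 0.018622 = -0.003702/0.018622 ≈ -0.2.

μ₀ = -0.2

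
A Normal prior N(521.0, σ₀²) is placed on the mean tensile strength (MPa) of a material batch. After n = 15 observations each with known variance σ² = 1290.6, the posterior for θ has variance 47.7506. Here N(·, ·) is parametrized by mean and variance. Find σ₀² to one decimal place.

Posterior precision equals prior precision plus data precision: 1/σ_n² = 1/σ₀² + n/σ².
So 1/σ₀² = 1/47.7506 − 15/1290.6 = 0.020942 − 0.011623 = 0.009319.
Hence σ₀² = 1/0.009319 ≈ 107.3.

σ₀² = 107.3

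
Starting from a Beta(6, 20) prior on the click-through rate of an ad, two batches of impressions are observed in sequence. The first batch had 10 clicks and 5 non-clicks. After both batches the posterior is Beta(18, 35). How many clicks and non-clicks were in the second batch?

Sequential conjugate updates are equivalent to a single update on the pooled data, so total successes = posterior α − prior α and total failures = posterior β − prior β.
Total across both batches: 18−6=12 clicks, 35−20=15 non-clicks.
Subtract the first batch: 12−10=2 clicks and 15−5=10 non-clicks.

2 clicks and 10 non-clicks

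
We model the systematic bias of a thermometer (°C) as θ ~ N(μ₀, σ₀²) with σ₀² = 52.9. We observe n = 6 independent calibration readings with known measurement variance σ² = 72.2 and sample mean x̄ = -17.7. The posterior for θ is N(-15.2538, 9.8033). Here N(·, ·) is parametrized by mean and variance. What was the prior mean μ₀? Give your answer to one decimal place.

With known observation variance, the Normal–Normal posterior has precision τ_n = τ₀ + n/σ² and mean μ_n = (τ₀μ₀ + (n/σ²)x̄)/τ_n.
Here τ₀ = 1/52.9 = 0.018904 and τ_data = 6/72.2 = 0.083102, so τ_n = 0.102006.
Rearranging for μ₀: μ₀ = (μ_n·τ_n − τ_data·x̄)/τ₀ = (-15.2538·0.102006 − 0.083102·-17.7) / 0.018904 = -0.085074/0.018904 ≈ -4.5.

μ₀ = -4.5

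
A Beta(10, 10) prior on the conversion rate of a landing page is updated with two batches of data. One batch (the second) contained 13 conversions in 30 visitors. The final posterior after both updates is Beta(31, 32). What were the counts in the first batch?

Sequential conjugate updates are equivalent to a single update on the pooled data, so total successes = posterior α − prior α and total failures = posterior β − prior β.
Total across both batches: 31−10=21 conversions, 32−10=22 bounces.
Subtract the second batch: 21−13=8 conversions and 22−17=5 bounces.

8 conversions and 5 bounces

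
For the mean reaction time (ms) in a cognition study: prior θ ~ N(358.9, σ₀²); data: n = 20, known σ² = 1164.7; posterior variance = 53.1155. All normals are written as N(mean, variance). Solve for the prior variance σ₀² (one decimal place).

Posterior precision equals prior precision plus data precision: 1/σ_n² = 1/σ₀² + n/σ².
So 1/σ₀² = 1/53.1155 − 20/1164.7 = 0.018827 − 0.017172 = 0.001655.
Hence σ₀² = 1/0.001655 ≈ 604.2.

σ₀² = 604.2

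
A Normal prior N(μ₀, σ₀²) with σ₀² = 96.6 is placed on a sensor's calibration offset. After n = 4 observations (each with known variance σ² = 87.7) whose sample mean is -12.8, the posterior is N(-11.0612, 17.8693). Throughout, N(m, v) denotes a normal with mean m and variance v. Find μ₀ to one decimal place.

With known observation variance, the Normal–Normal posterior has precision τ_n = τ₀ + n/σ² and mean μ_n = (τ₀μ₀ + (n/σ²)x̄)/τ_n.
Here τ₀ = 1/96.6 = 0.010352 and τ_data = 4/87.7 = 0.045610, so τ_n = 0.055962.
Rearranging for μ₀: μ₀ = (μ_n·τ_n − τ_data·x̄)/τ₀ = (-11.0612·0.055962 − 0.045610·-12.8) / 0.010352 = -0.035199/0.010352 ≈ -3.4.

μ₀ = -3.4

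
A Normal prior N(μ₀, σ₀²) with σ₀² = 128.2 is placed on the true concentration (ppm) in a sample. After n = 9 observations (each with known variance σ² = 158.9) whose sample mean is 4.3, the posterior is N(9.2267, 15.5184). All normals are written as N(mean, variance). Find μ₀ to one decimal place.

With known observation variance, the Normal–Normal posterior has precision τ_n = τ₀ + n/σ² and mean μ_n = (τ₀μ₀ + (n/σ²)x̄)/τ_n.
Here τ₀ = 1/128.2 = 0.007800 and τ_data = 9/158.9 = 0.056639, so τ_n = 0.064439.
Rearranging for μ₀: μ₀ = (μ_n·τ_n − τ_data·x̄)/τ₀ = (9.2267·0.064439 − 0.056639·4.3) / 0.007800 = 0.351012/0.007800 ≈ 45.0.

μ₀ = 45.0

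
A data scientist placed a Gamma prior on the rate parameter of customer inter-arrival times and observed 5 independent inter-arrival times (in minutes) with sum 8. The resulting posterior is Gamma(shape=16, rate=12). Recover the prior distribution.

Gamma(shape=11, rate=4)

Gamma–exponential conjugacy: posterior shape = α + n, posterior rate = β + Σtᵢ.
So α = 16 − 5 = 11 and β = 12 − 8 = 4.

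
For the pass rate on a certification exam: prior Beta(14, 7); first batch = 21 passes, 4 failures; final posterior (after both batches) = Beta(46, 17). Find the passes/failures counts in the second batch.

11 passes and 6 failures

Sequential conjugate updates are equivalent to a single update on the pooled data, so total successes = posterior α − prior α and total failures = posterior β − prior β.
Total across both batches: 46−14=32 passes, 17−7=10 failures.
Subtract the first batch: 32−21=11 passes and 10−4=6 failures.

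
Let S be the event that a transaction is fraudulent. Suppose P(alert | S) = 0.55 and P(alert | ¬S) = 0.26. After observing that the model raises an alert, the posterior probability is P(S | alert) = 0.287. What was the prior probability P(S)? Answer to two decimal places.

Bayes' rule in odds form gives O(S|E) = O(S)·[P(E|S)/P(E|¬S)], hence O(S) = O(S|E)/LR.
Posterior odds = 0.287/(1−0.287) = 0.4025. LR = 0.55/0.26 = 2.1154.
Prior odds = 0.4025/2.1154 = 0.1903, so P(S) = 0.1903/(1+0.1903) ≈ 0.16.

P(S) = 0.16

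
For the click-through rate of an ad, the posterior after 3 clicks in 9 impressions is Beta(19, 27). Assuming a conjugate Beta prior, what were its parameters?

Beta is conjugate to the binomial likelihood: posterior = Beta(α+s, β+f).
Subtract the data counts: 19−3=16, 27−6=21.

Beta(16, 21)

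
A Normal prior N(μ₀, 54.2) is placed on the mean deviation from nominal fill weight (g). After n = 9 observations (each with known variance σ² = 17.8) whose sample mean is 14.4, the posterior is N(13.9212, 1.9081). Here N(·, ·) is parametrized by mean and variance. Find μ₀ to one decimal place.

The posterior mean is a precision-weighted average: μ_n = (τ₀μ₀ + τ_data·x̄)/(τ₀+τ_data), with τ₀=1/σ₀² and τ_data=n/σ².
Here τ₀ = 1/54.2 = 0.018450 and τ_data = 9/17.8 = 0.505618, so τ_n = 0.524068.
Rearranging for μ₀: μ₀ = (μ_n·τ_n − τ_data·x̄)/τ₀ = (13.9212·0.524068 − 0.505618·14.4) / 0.018450 = 0.014756/0.018450 ≈ 0.8.

μ₀ = 0.8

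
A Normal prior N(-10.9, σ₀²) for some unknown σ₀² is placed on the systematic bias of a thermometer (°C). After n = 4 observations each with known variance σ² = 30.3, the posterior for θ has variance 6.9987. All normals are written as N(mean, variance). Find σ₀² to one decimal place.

σ₀² = 92.0

Posterior precision equals prior precision plus data precision: 1/σ_n² = 1/σ₀² + n/σ².
So 1/σ₀² = 1/6.9987 − 4/30.3 = 0.142884 − 0.132013 = 0.010871.
Hence σ₀² = 1/0.010871 ≈ 92.0.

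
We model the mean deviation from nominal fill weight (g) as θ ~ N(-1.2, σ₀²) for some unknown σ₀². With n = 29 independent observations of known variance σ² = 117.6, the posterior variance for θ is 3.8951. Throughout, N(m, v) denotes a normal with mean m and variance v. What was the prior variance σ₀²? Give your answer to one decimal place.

σ₀² = 98.7

For the Normal–Normal model with known σ², precisions add: τ_n = τ₀ + n/σ².
So 1/σ₀² = 1/3.8951 − 29/117.6 = 0.256733 − 0.246599 = 0.010134.
Hence σ₀² = 1/0.010134 ≈ 98.7.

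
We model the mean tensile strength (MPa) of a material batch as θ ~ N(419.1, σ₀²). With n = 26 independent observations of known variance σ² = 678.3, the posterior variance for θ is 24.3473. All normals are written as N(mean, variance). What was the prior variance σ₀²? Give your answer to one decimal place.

For the Normal–Normal model with known σ², precisions add: τ_n = τ₀ + n/σ².
So 1/σ₀² = 1/24.3473 − 26/678.3 = 0.041072 − 0.038331 = 0.002741.
Hence σ₀² = 1/0.002741 ≈ 364.8.

σ₀² = 364.8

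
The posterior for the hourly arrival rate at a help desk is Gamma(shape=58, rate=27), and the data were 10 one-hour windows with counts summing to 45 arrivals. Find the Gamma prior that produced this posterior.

Gamma–Poisson conjugacy: posterior shape = α + Σxᵢ, posterior rate = β + n.
So α = 58 − 45 = 13 and β = 27 − 10 = 17.

Gamma(shape=13, rate=17)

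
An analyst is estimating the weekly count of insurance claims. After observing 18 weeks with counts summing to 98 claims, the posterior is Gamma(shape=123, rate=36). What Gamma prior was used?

Gamma–Poisson conjugacy: posterior shape = α + Σxᵢ, posterior rate = β + n.
So α = 123 − 98 = 25 and β = 36 − 18 = 18.

Gamma(shape=25, rate=18)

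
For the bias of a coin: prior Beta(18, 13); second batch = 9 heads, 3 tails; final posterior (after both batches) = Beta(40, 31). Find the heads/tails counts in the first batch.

Sequential conjugate updates are equivalent to a single update on the pooled data, so total successes = posterior α − prior α and total failures = posterior β − prior β.
Total across both batches: 40−18=22 heads, 31−13=18 tails.
Subtract the second batch: 22−9=13 heads and 18−3=15 tails.

13 heads and 15 tails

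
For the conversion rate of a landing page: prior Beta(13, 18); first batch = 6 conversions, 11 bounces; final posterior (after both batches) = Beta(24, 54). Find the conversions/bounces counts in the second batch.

5 conversions and 25 bounces

Because Beta–binomial updating is additive in the counts, the combined data contributed (α_post−α_prior, β_post−β_prior) successes and failures.
Total across both batches: 24−13=11 conversions, 54−18=36 bounces.
Subtract the first batch: 11−6=5 conversions and 36−11=25 bounces.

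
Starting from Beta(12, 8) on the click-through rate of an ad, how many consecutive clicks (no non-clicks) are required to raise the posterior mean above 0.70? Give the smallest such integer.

k = 7

After k clicks and 0 non-clicks the posterior is Beta(12+k, 8), with mean (12+k)/(12+8+k).
Set (12+k)/(20+k) > 0.70 and solve: k > (0.70·20 − 12)/(1 − 0.70) = 6.667.
The smallest integer exceeding 6.667 is 7, and checking k=7: (19)/(27) = 0.7037 > 0.70.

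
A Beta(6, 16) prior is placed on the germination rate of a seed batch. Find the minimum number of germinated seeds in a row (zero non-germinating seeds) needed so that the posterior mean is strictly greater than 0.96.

k = 379

After k germinated seeds and 0 non-germinating seeds the posterior is Beta(6+k, 16), with mean (6+k)/(6+16+k).
Set (6+k)/(22+k) > 0.96 and solve: k > (0.96·22 − 6)/(1 − 0.96) = 378.000.
The smallest integer exceeding 378.000 is 379, and checking k=379: (385)/(401) = 0.9601 > 0.96.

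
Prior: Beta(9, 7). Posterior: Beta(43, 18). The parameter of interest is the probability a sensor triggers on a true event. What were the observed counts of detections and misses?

34 detections and 11 misses

Under Beta–binomial conjugacy the posterior parameters are (a+s, b+f).
Match parameters: s=43−9=34, f=18−7=11.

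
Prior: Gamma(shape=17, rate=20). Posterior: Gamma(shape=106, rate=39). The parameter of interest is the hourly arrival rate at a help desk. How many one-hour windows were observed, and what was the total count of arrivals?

A Gamma(α, β) prior (rate parametrization) on a Poisson rate with n observations summing to S gives posterior Gamma(α+S, β+n).
Matching: Σxᵢ = 106 − 17 = 89 and n = 39 − 20 = 19.

n = 19 one-hour windows with total 89 arrivals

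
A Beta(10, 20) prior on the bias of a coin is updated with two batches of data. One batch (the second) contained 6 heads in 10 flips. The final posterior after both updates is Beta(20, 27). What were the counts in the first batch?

4 heads and 3 tails

Sequential conjugate updates are equivalent to a single update on the pooled data, so total successes = posterior α − prior α and total failures = posterior β − prior β.
Total across both batches: 20−10=10 heads, 27−20=7 tails.
Subtract the second batch: 10−6=4 heads and 7−4=3 tails.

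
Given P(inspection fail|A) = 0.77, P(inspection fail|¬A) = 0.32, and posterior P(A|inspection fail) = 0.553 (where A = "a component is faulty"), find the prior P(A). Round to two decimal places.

Bayes' rule in odds form gives O(A|E) = O(A)·[P(E|A)/P(E|¬A)], hence O(A) = O(A|E)/LR.
Posterior odds = 0.553/(1−0.553) = 1.2371. LR = 0.77/0.32 = 2.4062.
Prior odds = 1.2371/2.4062 = 0.5141, so P(A) = 0.5141/(1+0.5141) ≈ 0.34.

P(A) = 0.34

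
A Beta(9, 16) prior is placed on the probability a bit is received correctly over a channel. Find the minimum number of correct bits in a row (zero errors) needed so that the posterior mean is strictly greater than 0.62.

After k correct bits and 0 errors the posterior is Beta(9+k, 16), with mean (9+k)/(9+16+k).
Set (9+k)/(25+k) > 0.62 and solve: k > (0.62·25 − 9)/(1 − 0.62) = 17.105.
The smallest integer exceeding 17.105 is 18.

k = 18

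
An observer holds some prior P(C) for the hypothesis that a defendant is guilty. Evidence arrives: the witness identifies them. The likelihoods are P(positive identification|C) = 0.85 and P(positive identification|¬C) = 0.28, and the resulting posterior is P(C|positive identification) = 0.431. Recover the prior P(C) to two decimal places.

Bayes' rule in odds form gives O(C|E) = O(C)·[P(E|C)/P(E|¬C)], hence O(C) = O(C|E)/LR.
Posterior odds = 0.431/(1−0.431) = 0.7575. LR = 0.85/0.28 = 3.0357.
Prior odds = 0.7575/3.0357 = 0.2495, so P(C) = 0.2495/(1+0.2495) ≈ 0.20.

P(C) = 0.20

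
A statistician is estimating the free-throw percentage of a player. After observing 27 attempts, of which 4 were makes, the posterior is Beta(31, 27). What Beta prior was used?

Beta(27, 4)

Beta is conjugate to the binomial likelihood: posterior = Beta(α+s, β+f).
Subtract the data counts: 31−4=27, 27−23=4.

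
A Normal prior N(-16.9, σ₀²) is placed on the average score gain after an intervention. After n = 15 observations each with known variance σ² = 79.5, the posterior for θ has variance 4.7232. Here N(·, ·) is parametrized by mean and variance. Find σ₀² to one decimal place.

σ₀² = 43.4

Posterior precision equals prior precision plus data precision: 1/σ_n² = 1/σ₀² + n/σ².
So 1/σ₀² = 1/4.7232 − 15/79.5 = 0.211721 − 0.188679 = 0.023042.
Hence σ₀² = 1/0.023042 ≈ 43.4.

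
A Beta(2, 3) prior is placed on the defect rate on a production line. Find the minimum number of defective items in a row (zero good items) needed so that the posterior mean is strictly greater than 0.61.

k = 3

After k defective items and 0 good items the posterior is Beta(2+k, 3), with mean (2+k)/(2+3+k).
Set (2+k)/(5+k) > 0.61 and solve: k > (0.61·5 − 2)/(1 − 0.61) = 2.692.
The smallest integer exceeding 2.692 is 3, and checking k=3: (5)/(8) = 0.6250 > 0.61.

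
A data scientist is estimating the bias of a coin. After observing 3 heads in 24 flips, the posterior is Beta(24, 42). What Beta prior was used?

Beta(21, 21)

Under Beta–binomial conjugacy the posterior parameters are (α+s, β+f).
So α = 24 − 3 = 21 and β = 42 − 21 = 21.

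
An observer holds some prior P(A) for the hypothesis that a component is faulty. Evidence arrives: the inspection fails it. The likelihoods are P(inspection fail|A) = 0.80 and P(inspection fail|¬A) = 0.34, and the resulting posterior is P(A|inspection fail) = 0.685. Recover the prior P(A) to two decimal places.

P(A) = 0.48

Bayes' rule in odds form gives O(A|E) = O(A)·[P(E|A)/P(E|¬A)], hence O(A) = O(A|E)/LR.
Posterior odds = 0.685/(1−0.685) = 2.1746. LR = 0.80/0.34 = 2.3529.
Prior odds = 2.1746/2.3529 = 0.9242, so P(A) = 0.9242/(1+0.9242) ≈ 0.48.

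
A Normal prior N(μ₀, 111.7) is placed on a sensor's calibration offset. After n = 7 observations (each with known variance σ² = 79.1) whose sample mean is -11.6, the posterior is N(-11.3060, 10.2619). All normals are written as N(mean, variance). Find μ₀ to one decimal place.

The posterior mean is a precision-weighted average: μ_n = (τ₀μ₀ + τ_data·x̄)/(τ₀+τ_data), with τ₀=1/σ₀² and τ_data=n/σ².
Here τ₀ = 1/111.7 = 0.008953 and τ_data = 7/79.1 = 0.088496, so τ_n = 0.097449.
Rearranging for μ₀: μ₀ = (μ_n·τ_n − τ_data·x̄)/τ₀ = (-11.3060·0.097449 − 0.088496·-11.6) / 0.008953 = -0.075205/0.008953 ≈ -8.4.

μ₀ = -8.4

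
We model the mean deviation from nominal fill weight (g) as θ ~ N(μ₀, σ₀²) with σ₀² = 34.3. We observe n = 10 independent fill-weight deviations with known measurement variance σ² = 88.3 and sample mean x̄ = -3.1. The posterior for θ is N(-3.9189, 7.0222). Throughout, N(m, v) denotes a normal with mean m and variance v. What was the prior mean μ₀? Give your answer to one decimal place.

μ₀ = -7.1

The posterior mean is a precision-weighted average: μ_n = (τ₀μ₀ + τ_data·x̄)/(τ₀+τ_data), with τ₀=1/σ₀² and τ_data=n/σ².
Here τ₀ = 1/34.3 = 0.029155 and τ_data = 10/88.3 = 0.113250, so τ_n = 0.142405.
Rearranging for μ₀: μ₀ = (μ_n·τ_n − τ_data·x̄)/τ₀ = (-3.9189·0.142405 − 0.113250·-3.1) / 0.029155 = -0.206996/0.029155 ≈ -7.1.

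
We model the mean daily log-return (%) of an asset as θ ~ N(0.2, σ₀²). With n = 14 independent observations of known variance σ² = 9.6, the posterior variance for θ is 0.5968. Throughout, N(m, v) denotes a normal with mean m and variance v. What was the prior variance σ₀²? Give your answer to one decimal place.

Posterior precision equals prior precision plus data precision: 1/σ_n² = 1/σ₀² + n/σ².
So 1/σ₀² = 1/0.5968 − 14/9.6 = 1.675603 − 1.458333 = 0.217270.
Hence σ₀² = 1/0.217270 ≈ 4.6.

σ₀² = 4.6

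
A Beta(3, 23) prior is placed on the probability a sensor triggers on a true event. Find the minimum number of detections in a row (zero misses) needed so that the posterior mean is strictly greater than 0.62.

After k detections and 0 misses the posterior is Beta(3+k, 23), with mean (3+k)/(3+23+k).
Set (3+k)/(26+k) > 0.62 and solve: k > (0.62·26 − 3)/(1 − 0.62) = 34.526.
The smallest integer exceeding 34.526 is 35.

k = 35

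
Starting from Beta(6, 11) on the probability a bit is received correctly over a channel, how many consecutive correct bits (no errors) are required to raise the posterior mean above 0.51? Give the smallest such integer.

k = 6

After k correct bits and 0 errors the posterior is Beta(6+k, 11), with mean (6+k)/(6+11+k).
Set (6+k)/(17+k) > 0.51 and solve: k > (0.51·17 − 6)/(1 − 0.51) = 5.449.
The smallest integer exceeding 5.449 is 6.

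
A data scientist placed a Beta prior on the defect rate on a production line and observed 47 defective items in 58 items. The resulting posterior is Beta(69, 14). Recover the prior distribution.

A Beta(α, β) prior with s successes and f failures in binomial data gives a Beta(α+s, β+f) posterior.
So α = 69 − 47 = 22 and β = 14 − 11 = 3.

Beta(22, 3)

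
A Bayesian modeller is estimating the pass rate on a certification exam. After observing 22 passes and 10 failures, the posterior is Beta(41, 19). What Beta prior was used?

Beta is conjugate to the binomial likelihood: posterior = Beta(α+s, β+f).
So α = 41 − 22 = 19 and β = 19 − 10 = 9.

Beta(19, 9)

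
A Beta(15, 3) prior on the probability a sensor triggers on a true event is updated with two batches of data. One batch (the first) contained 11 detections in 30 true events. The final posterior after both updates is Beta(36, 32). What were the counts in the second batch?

Sequential conjugate updates are equivalent to a single update on the pooled data, so total successes = posterior α − prior α and total failures = posterior β − prior β.
Total across both batches: 36−15=21 detections, 32−3=29 misses.
Subtract the first batch: 21−11=10 detections and 29−19=10 misses.

10 detections and 10 misses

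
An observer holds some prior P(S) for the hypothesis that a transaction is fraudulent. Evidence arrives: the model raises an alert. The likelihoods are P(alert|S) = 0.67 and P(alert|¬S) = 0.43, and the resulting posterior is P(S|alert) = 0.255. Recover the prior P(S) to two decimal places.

P(S) = 0.18

In odds form, posterior odds = prior odds × likelihood ratio, so prior odds = posterior odds ÷ LR.
Posterior odds = 0.255/(1−0.255) = 0.3423. LR = 0.67/0.43 = 1.5581.
Prior odds = 0.3423/1.5581 = 0.2197, so P(S) = 0.2197/(1+0.2197) ≈ 0.18.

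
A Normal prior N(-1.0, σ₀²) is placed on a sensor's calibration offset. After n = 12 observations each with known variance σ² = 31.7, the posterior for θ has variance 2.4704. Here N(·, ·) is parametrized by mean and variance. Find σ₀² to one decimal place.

σ₀² = 38.1

Posterior precision equals prior precision plus data precision: 1/σ_n² = 1/σ₀² + n/σ².
So 1/σ₀² = 1/2.4704 − 12/31.7 = 0.404793 − 0.378549 = 0.026244.
Hence σ₀² = 1/0.026244 ≈ 38.1.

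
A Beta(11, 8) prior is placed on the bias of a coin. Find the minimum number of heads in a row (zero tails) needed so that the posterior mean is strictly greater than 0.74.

k = 12

After k heads and 0 tails the posterior is Beta(11+k, 8), with mean (11+k)/(11+8+k).
Set (11+k)/(19+k) > 0.74 and solve: k > (0.74·19 − 11)/(1 − 0.74) = 11.769.
The smallest integer exceeding 11.769 is 12.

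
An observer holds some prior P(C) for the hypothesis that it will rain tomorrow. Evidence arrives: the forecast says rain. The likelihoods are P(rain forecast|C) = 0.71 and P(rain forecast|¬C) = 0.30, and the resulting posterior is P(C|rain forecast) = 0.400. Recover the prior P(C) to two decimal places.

In odds form, posterior odds = prior odds × likelihood ratio, so prior odds = posterior odds ÷ LR.
Posterior odds = 0.400/(1−0.400) = 0.6667. LR = 0.71/0.30 = 2.3667.
Prior odds = 0.6667/2.3667 = 0.2817, so P(C) = 0.2817/(1+0.2817) ≈ 0.22.

P(C) = 0.22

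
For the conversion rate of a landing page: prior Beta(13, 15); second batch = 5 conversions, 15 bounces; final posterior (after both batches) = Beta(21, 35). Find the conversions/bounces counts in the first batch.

3 conversions and 5 bounces

Because Beta–binomial updating is additive in the counts, the combined data contributed (α_post−α_prior, β_post−β_prior) successes and failures.
Total across both batches: 21−13=8 conversions, 35−15=20 bounces.
Subtract the second batch: 8−5=3 conversions and 20−15=5 bounces.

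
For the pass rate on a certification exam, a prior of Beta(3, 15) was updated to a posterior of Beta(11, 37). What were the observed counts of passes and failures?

8 passes and 22 failures

Beta is conjugate to the binomial likelihood: posterior = Beta(a+s, b+f).
Match parameters: s=11−3=8, f=37−15=22.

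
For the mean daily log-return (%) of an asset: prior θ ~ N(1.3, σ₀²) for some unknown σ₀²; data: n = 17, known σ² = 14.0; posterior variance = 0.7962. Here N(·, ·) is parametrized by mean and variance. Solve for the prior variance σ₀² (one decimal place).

σ₀² = 24.0

For the Normal–Normal model with known σ², precisions add: τ_n = τ₀ + n/σ².
So 1/σ₀² = 1/0.7962 − 17/14.0 = 1.255966 − 1.214286 = 0.041680.
Hence σ₀² = 1/0.041680 ≈ 24.0.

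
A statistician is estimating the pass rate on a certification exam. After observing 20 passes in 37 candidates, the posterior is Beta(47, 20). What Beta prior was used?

Under Beta–binomial conjugacy the posterior parameters are (α+s, β+f).
Subtract the data counts: 47−20=27, 20−17=3.

Beta(27, 3)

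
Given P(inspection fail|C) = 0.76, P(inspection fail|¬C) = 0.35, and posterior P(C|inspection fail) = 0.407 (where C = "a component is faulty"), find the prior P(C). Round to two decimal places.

P(C) = 0.24

In odds form, posterior odds = prior odds × likelihood ratio, so prior odds = posterior odds ÷ LR.
Posterior odds = 0.407/(1−0.407) = 0.6863. LR = 0.76/0.35 = 2.1714.
Prior odds = 0.6863/2.1714 = 0.3161, so P(C) = 0.3161/(1+0.3161) ≈ 0.24.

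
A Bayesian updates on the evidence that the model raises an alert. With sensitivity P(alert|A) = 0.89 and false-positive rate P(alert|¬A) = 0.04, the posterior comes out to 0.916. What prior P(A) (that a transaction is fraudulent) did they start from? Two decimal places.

P(A) = 0.33

Bayes' rule in odds form gives O(A|E) = O(A)·[P(E|A)/P(E|¬A)], hence O(A) = O(A|E)/LR.
Posterior odds = 0.916/(1−0.916) = 10.9048. LR = 0.89/0.04 = 22.2500.
Prior odds = 10.9048/22.2500 = 0.4901, so P(A) = 0.4901/(1+0.4901) ≈ 0.33.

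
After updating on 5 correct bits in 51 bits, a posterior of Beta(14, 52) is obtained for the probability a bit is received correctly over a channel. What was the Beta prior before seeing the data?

Under Beta–binomial conjugacy the posterior parameters are (a+s, b+f).
Subtract the data counts: 14−5=9, 52−46=6.

Beta(9, 6)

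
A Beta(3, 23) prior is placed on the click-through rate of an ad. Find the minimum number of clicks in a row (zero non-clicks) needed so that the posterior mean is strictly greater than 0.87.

After k clicks and 0 non-clicks the posterior is Beta(3+k, 23), with mean (3+k)/(3+23+k).
Set (3+k)/(26+k) > 0.87 and solve: k > (0.87·26 − 3)/(1 − 0.87) = 150.923.
The smallest integer exceeding 150.923 is 151, and checking k=151: (154)/(177) = 0.8701 > 0.87.

k = 151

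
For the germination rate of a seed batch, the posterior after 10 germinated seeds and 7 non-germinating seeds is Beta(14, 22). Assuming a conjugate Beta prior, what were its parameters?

Beta(4, 15)

Beta is conjugate to the binomial likelihood: posterior = Beta(a+s, b+f).
So a = 14 − 10 = 4 and b = 22 − 7 = 15.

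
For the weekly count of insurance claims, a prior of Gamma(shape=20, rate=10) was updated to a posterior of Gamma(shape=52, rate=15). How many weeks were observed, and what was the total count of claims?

A Gamma(α, β) prior (rate parametrization) on a Poisson rate with n observations summing to S gives posterior Gamma(α+S, β+n).
Matching: Σxᵢ = 52 − 20 = 32 and n = 15 − 10 = 5.

n = 5 weeks with total 32 claims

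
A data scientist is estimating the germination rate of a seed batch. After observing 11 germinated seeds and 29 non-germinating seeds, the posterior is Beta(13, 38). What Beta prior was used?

Beta is conjugate to the binomial likelihood: posterior = Beta(α+s, β+f).
So α = 13 − 11 = 2 and β = 38 − 29 = 9.

Beta(2, 9)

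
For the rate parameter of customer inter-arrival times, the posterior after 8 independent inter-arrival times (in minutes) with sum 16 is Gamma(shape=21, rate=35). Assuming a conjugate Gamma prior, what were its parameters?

For an exponential likelihood with a Gamma(α, β) prior on the rate, n observations with total T give posterior Gamma(α+n, β+T).
So α = 21 − 8 = 13 and β = 35 − 16 = 19.

Gamma(shape=13, rate=19)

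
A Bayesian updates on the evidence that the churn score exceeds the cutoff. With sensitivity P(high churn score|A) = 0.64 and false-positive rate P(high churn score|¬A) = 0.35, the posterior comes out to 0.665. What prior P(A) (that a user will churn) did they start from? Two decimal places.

P(A) = 0.52

Bayes' rule in odds form gives O(A|E) = O(A)·[P(E|A)/P(E|¬A)], hence O(A) = O(A|E)/LR.
Posterior odds = 0.665/(1−0.665) = 1.9851. LR = 0.64/0.35 = 1.8286.
Prior odds = 1.9851/1.8286 = 1.0856, so P(A) = 1.0856/(1+1.0856) ≈ 0.52.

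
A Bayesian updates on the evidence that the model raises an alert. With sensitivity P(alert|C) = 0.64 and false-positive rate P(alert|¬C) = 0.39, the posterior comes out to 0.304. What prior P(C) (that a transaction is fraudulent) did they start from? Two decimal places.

P(C) = 0.21

In odds form, posterior odds = prior odds × likelihood ratio, so prior odds = posterior odds ÷ LR.
Posterior odds = 0.304/(1−0.304) = 0.4368. LR = 0.64/0.39 = 1.6410.
Prior odds = 0.4368/1.6410 = 0.2662, so P(C) = 0.2662/(1+0.2662) ≈ 0.21.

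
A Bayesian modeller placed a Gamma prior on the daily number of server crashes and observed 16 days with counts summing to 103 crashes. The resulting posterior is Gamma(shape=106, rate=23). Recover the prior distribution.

Gamma–Poisson conjugacy: posterior shape = α + Σxᵢ, posterior rate = β + n.
So α = 106 − 103 = 3 and β = 23 − 16 = 7.

Gamma(shape=3, rate=7)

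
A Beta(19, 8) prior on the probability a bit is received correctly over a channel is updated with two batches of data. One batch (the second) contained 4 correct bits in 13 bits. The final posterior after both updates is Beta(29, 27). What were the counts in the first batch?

Because Beta–binomial updating is additive in the counts, the combined data contributed (α_post−α_prior, β_post−β_prior) successes and failures.
Total across both batches: 29−19=10 correct bits, 27−8=19 errors.
Subtract the second batch: 10−4=6 correct bits and 19−9=10 errors.

6 correct bits and 10 errors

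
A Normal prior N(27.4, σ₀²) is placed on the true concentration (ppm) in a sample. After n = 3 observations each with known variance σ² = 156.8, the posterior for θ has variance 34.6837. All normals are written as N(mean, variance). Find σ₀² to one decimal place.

σ₀² = 103.1

Posterior precision equals prior precision plus data precision: 1/σ_n² = 1/σ₀² + n/σ².
So 1/σ₀² = 1/34.6837 − 3/156.8 = 0.028832 − 0.019133 = 0.009699.
Hence σ₀² = 1/0.009699 ≈ 103.1.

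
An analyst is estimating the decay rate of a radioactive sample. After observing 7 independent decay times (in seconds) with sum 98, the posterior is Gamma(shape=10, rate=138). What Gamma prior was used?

Gamma–exponential conjugacy: posterior shape = α + n, posterior rate = β + Σtᵢ.
So α = 10 − 7 = 3 and β = 138 − 98 = 40.

Gamma(shape=3, rate=40)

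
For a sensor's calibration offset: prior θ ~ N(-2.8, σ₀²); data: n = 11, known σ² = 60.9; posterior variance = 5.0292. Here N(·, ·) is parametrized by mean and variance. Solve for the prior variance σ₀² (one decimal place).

σ₀² = 54.9

For the Normal–Normal model with known σ², precisions add: τ_n = τ₀ + n/σ².
So 1/σ₀² = 1/5.0292 − 11/60.9 = 0.198839 − 0.180624 = 0.018215.
Hence σ₀² = 1/0.018215 ≈ 54.9.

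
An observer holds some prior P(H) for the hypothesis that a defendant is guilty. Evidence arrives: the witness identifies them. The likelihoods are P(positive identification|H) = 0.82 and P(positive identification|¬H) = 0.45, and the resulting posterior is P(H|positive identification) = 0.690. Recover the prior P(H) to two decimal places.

In odds form, posterior odds = prior odds × likelihood ratio, so prior odds = posterior odds ÷ LR.
Posterior odds = 0.690/(1−0.690) = 2.2258. LR = 0.82/0.45 = 1.8222.
Prior odds = 2.2258/1.8222 = 1.2215, so P(H) = 1.2215/(1+1.2215) ≈ 0.55.

P(H) = 0.55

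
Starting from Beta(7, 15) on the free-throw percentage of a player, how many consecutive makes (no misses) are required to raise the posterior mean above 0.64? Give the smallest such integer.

k = 20

After k makes and 0 misses the posterior is Beta(7+k, 15), with mean (7+k)/(7+15+k).
Set (7+k)/(22+k) > 0.64 and solve: k > (0.64·22 − 7)/(1 − 0.64) = 19.667.
The smallest integer exceeding 19.667 is 20, and checking k=20: (27)/(42) = 0.6429 > 0.64.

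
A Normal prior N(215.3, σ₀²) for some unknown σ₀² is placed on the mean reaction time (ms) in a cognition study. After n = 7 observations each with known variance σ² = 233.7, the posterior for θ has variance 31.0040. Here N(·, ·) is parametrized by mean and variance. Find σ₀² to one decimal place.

σ₀² = 434.6

Posterior precision equals prior precision plus data precision: 1/σ_n² = 1/σ₀² + n/σ².
So 1/σ₀² = 1/31.0040 − 7/233.7 = 0.032254 − 0.029953 = 0.002301.
Hence σ₀² = 1/0.002301 ≈ 434.6.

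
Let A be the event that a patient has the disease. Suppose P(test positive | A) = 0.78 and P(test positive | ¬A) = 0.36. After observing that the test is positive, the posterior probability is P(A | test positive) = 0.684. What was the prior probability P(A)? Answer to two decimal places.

P(A) = 0.50

In odds form, posterior odds = prior odds × likelihood ratio, so prior odds = posterior odds ÷ LR.
Posterior odds = 0.684/(1−0.684) = 2.1646. LR = 0.78/0.36 = 2.1667.
Prior odds = 2.1646/2.1667 = 0.9990, so P(A) = 0.9990/(1+0.9990) ≈ 0.50.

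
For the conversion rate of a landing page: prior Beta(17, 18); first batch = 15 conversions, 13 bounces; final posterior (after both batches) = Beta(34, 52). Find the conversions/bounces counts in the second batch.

2 conversions and 21 bounces

Sequential conjugate updates are equivalent to a single update on the pooled data, so total successes = posterior α − prior α and total failures = posterior β − prior β.
Total across both batches: 34−17=17 conversions, 52−18=34 bounces.
Subtract the first batch: 17−15=2 conversions and 34−13=21 bounces.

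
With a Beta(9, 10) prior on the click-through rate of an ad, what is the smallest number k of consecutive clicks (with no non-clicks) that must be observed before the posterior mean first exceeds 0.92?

k = 107

After k clicks and 0 non-clicks the posterior is Beta(9+k, 10), with mean (9+k)/(9+10+k).
Set (9+k)/(19+k) > 0.92 and solve: k > (0.92·19 − 9)/(1 − 0.92) = 106.000.
The smallest integer exceeding 106.000 is 107, and checking k=107: (116)/(126) = 0.9206 > 0.92.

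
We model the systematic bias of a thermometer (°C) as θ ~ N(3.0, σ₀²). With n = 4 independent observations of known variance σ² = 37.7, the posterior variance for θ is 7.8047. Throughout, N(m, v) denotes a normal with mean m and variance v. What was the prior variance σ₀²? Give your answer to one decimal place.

σ₀² = 45.4

Posterior precision equals prior precision plus data precision: 1/σ_n² = 1/σ₀² + n/σ².
So 1/σ₀² = 1/7.8047 − 4/37.7 = 0.128128 − 0.106101 = 0.022027.
Hence σ₀² = 1/0.022027 ≈ 45.4.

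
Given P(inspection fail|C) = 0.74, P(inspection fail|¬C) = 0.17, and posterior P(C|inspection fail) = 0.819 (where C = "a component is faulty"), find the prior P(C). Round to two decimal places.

P(C) = 0.51

In odds form, posterior odds = prior odds × likelihood ratio, so prior odds = posterior odds ÷ LR.
Posterior odds = 0.819/(1−0.819) = 4.5249. LR = 0.74/0.17 = 4.3529.
Prior odds = 4.5249/4.3529 = 1.0395, so P(C) = 1.0395/(1+1.0395) ≈ 0.51.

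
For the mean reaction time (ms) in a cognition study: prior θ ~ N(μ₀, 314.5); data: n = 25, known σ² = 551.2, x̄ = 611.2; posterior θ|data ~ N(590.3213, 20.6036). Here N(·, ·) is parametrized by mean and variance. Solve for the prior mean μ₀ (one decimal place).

With known observation variance, the Normal–Normal posterior has precision τ_n = τ₀ + n/σ² and mean μ_n = (τ₀μ₀ + (n/σ²)x̄)/τ_n.
Here τ₀ = 1/314.5 = 0.003180 and τ_data = 25/551.2 = 0.045356, so τ_n = 0.048536.
Rearranging for μ₀: μ₀ = (μ_n·τ_n − τ_data·x̄)/τ₀ = (590.3213·0.048536 − 0.045356·611.2) / 0.003180 = 0.930247/0.003180 ≈ 292.5.

μ₀ = 292.5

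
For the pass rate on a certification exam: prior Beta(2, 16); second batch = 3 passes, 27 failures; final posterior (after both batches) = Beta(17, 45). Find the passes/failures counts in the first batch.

Sequential conjugate updates are equivalent to a single update on the pooled data, so total successes = posterior α − prior α and total failures = posterior β − prior β.
Total across both batches: 17−2=15 passes, 45−16=29 failures.
Subtract the second batch: 15−3=12 passes and 29−27=2 failures.

12 passes and 2 failures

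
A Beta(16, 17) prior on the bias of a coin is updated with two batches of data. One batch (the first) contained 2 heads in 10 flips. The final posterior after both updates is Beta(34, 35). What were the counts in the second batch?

Sequential conjugate updates are equivalent to a single update on the pooled data, so total successes = posterior α − prior α and total failures = posterior β − prior β.
Total across both batches: 34−16=18 heads, 35−17=18 tails.
Subtract the first batch: 18−2=16 heads and 18−8=10 tails.

16 heads and 10 tails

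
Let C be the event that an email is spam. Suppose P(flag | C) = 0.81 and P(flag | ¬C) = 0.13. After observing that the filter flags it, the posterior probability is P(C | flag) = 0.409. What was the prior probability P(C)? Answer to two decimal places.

P(C) = 0.10

In odds form, posterior odds = prior odds × likelihood ratio, so prior odds = posterior odds ÷ LR.
Posterior odds = 0.409/(1−0.409) = 0.6920. LR = 0.81/0.13 = 6.2308.
Prior odds = 0.6920/6.2308 = 0.1111, so P(C) = 0.1111/(1+0.1111) ≈ 0.10.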